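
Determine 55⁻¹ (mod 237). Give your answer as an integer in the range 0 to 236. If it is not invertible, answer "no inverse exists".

Extended Euclidean algorithm:
237 = 4×55 + 17
55 = 3×17 + 4
17 = 4×4 + 1
4 = 4×1 + 0
gcd = 1, so the inverse exists. Back-substitute:
1 = 17 − 4·4
1 = −4·55 + 13·17
1 = 13·237 − 56·55
Hence 55⁻¹ ≡ -56 ≡ 181 (mod 237).

181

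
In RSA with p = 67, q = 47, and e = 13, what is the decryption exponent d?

φ(n) = (p−1)(q−1) = 66·46 = 3036.
Need d with 13·d ≡ 1 (mod 3036). Apply the extended Euclidean algorithm:
3036 = 233·13 + 7
13 = 1·7 + 6
7 = 1·6 + 1
6 = 6·1 + 0
Back-substitute:
1 = 7 − 6
1 = −13 + 2·7
1 = 2·3036 − 467·13
So 13·(-467) ≡ 1 (mod 3036), hence d ≡ -467 ≡ 2569 (mod 3036).

2569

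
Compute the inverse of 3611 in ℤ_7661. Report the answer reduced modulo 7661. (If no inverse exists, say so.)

1780

Extended Euclidean algorithm:
7661 = 2×3611 + 439
3611 = 8×439 + 99
439 = 4×99 + 43
99 = 2×43 + 13
43 = 3×13 + 4
13 = 3×4 + 1
4 = 4×1 + 0
gcd = 1, so the inverse exists. Back-substitute:
1 = 13 − 3·4
1 = −3·43 + 10·13
1 = 10·99 − 23·43
1 = −23·439 + 102·99
1 = 102·3611 − 839·439
1 = −839·7661 + 1780·3611
So 3611·1780 ≡ 1 (mod 7661).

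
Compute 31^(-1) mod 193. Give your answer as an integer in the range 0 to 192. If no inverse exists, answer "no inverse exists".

137

Apply the Euclidean algorithm to 193 and 31:
193 = 6×31 + 7
31 = 4×7 + 3
7 = 2×3 + 1
3 = 3×1 + 0
The gcd is 1. Working backward:
1 = 7 − 2·3
1 = −2·31 + 9·7
1 = 9·193 − 56·31
Hence 31⁻¹ ≡ -56 ≡ 137 (mod 193).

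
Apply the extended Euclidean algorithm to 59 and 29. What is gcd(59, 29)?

1

Euclidean algorithm:
59 = 2×29 + 1
29 = 29×1 + 0
gcd(59, 29) = 1.
Back-substituting:
1 = 59 − 2·29
So 1 = (1)·59 + (-2)·29.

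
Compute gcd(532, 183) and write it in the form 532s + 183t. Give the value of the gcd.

1

Apply Euclid's algorithm to 532 and 183:
532 = 2*183 + 166
183 = 1*166 + 17
166 = 9*17 + 13
17 = 1*13 + 4
13 = 3*4 + 1
4 = 4*1 + 0
gcd(532, 183) = 1.
Express as a combination:
1 = 13 − 3·4
1 = −3·17 + 4·13
1 = 4·166 − 39·17
1 = −39·183 + 43·166
1 = 43·532 − 125·183
So 1 = (43)·532 + (-125)·183.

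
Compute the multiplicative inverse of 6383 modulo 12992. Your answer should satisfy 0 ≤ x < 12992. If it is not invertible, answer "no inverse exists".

Extended Euclidean algorithm:
12992 = 2*6383 + 226
6383 = 28*226 + 55
226 = 4*55 + 6
55 = 9*6 + 1
6 = 6*1 + 0
The gcd is 1. Working backward:
1 = 55 − 9·6
1 = −9·226 + 37·55
1 = 37·6383 − 1045·226
1 = −1045·12992 + 2127·6383
So 6383·2127 ≡ 1 (mod 12992).

2127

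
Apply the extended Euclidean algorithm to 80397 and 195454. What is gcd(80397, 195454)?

1

Repeated division:
195454 = 2*80397 + 34660
80397 = 2*34660 + 11077
34660 = 3*11077 + 1429
11077 = 7*1429 + 1074
1429 = 1*1074 + 355
1074 = 3*355 + 9
355 = 39*9 + 4
9 = 2*4 + 1
4 = 4*1 + 0
gcd(80397, 195454) = 1.
Working backward:
1 = 9 − 2·4
1 = −2·355 + 79·9
1 = 79·1074 − 239·355
1 = −239·1429 + 318·1074
1 = 318·11077 − 2465·1429
1 = −2465·34660 + 7713·11077
1 = 7713·80397 − 17891·34660
1 = −17891·195454 + 43495·80397
So 1 = (-17891)·195454 + (43495)·80397.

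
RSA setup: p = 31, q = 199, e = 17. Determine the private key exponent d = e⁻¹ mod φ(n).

φ(n) = (p−1)(q−1) = 30·198 = 5940.
Need d with 17·d ≡ 1 (mod 5940). Apply the extended Euclidean algorithm:
5940 = 349×17 + 7
17 = 2×7 + 3
7 = 2×3 + 1
3 = 3×1 + 0
Back-substitute:
1 = 7 − 2·3
1 = −2·17 + 5·7
1 = 5·5940 − 1747·17
So 17·(-1747) ≡ 1 (mod 5940), hence d ≡ -1747 ≡ 4193 (mod 5940).

4193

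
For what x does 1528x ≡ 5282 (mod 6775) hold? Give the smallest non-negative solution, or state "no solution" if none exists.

First find gcd(1528, 6775):
6775 = 4*1528 + 663
1528 = 2*663 + 202
663 = 3*202 + 57
202 = 3*57 + 31
57 = 1*31 + 26
31 = 1*26 + 5
26 = 5*5 + 1
5 = 5*1 + 0
gcd = 1, so a unique solution mod 6775 exists.
Back-substitute for the Bézout coefficients:
1 = 26 − 5·5
1 = −5·31 + 6·26
1 = 6·57 − 11·31
1 = −11·202 + 39·57
1 = 39·663 − 128·202
1 = −128·1528 + 295·663
1 = 295·6775 − 1308·1528
So 1528·(-1308) ≡ 1 (mod 6775), giving 1528⁻¹ ≡ 5467.
x ≡ 1528⁻¹·5282 ≡ 5467·5282 ≡ 1644 (mod 6775).

1644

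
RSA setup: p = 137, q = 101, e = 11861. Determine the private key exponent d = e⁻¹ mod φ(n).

10941

φ(n) = (p−1)(q−1) = 136·100 = 13600.
Need d with 11861·d ≡ 1 (mod 13600). Apply the extended Euclidean algorithm:
13600 = 1*11861 + 1739
11861 = 6*1739 + 1427
1739 = 1*1427 + 312
1427 = 4*312 + 179
312 = 1*179 + 133
179 = 1*133 + 46
133 = 2*46 + 41
46 = 1*41 + 5
41 = 8*5 + 1
5 = 5*1 + 0
Back-substitute:
1 = 41 − 8·5
1 = −8·46 + 9·41
1 = 9·133 − 26·46
1 = −26·179 + 35·133
1 = 35·312 − 61·179
1 = −61·1427 + 279·312
1 = 279·1739 − 340·1427
1 = −340·11861 + 2319·1739
1 = 2319·13600 − 2659·11861
So 11861·(-2659) ≡ 1 (mod 13600), hence d ≡ -2659 ≡ 10941 (mod 13600).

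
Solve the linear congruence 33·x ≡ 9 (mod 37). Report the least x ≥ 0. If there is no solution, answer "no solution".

First find gcd(33, 37):
37 = 1*33 + 4
33 = 8*4 + 1
4 = 4*1 + 0
gcd = 1, so a unique solution mod 37 exists.
Back-substitute for the Bézout coefficients:
1 = 33 − 8·4
1 = −8·37 + 9·33
So 33·(9) ≡ 1 (mod 37), giving 33⁻¹ ≡ 9.
x ≡ 33⁻¹·9 ≡ 9·9 ≡ 7 (mod 37).

7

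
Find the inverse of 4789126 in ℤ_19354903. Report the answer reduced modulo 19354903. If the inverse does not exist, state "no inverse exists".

Apply the Euclidean algorithm to 19354903 and 4789126:
19354903 = 4×4789126 + 198399
4789126 = 24×198399 + 27550
198399 = 7×27550 + 5549
27550 = 4×5549 + 5354
5549 = 1×5354 + 195
5354 = 27×195 + 89
195 = 2×89 + 17
89 = 5×17 + 4
17 = 4×4 + 1
4 = 4×1 + 0
The gcd is 1. Working backward:
1 = 17 − 4·4
1 = −4·89 + 21·17
1 = 21·195 − 46·89
1 = −46·5354 + 1263·195
1 = 1263·5549 − 1309·5354
1 = −1309·27550 + 6499·5549
1 = 6499·198399 − 46802·27550
1 = −46802·4789126 + 1129747·198399
1 = 1129747·19354903 − 4565790·4789126
So 4789126·(-4565790) ≡ 1 (mod 19354903), and -4565790 ≡ 14789113 (mod 19354903).

14789113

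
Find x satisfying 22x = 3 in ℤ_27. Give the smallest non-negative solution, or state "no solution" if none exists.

First find gcd(22, 27):
27 = 1×22 + 5
22 = 4×5 + 2
5 = 2×2 + 1
2 = 2×1 + 0
gcd = 1, so a unique solution mod 27 exists.
Back-substitute for the Bézout coefficients:
1 = 5 − 2·2
1 = −2·22 + 9·5
1 = 9·27 − 11·22
So 22·(-11) ≡ 1 (mod 27), giving 22⁻¹ ≡ 16.
x ≡ 22⁻¹·3 ≡ 16·3 ≡ 21 (mod 27).

21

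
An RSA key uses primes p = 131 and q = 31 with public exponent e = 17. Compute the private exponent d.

2753

φ(n) = (p−1)(q−1) = 130·30 = 3900.
Need d with 17·d ≡ 1 (mod 3900). Apply the extended Euclidean algorithm:
3900 = 229·17 + 7
17 = 2·7 + 3
7 = 2·3 + 1
3 = 3·1 + 0
Back-substitute:
1 = 7 − 2·3
1 = −2·17 + 5·7
1 = 5·3900 − 1147·17
So 17·(-1147) ≡ 1 (mod 3900), hence d ≡ -1147 ≡ 2753 (mod 3900).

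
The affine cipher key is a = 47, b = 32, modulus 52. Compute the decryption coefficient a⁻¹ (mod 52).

Apply the Euclidean algorithm to 52 and 47:
52 = 1*47 + 5
47 = 9*5 + 2
5 = 2*2 + 1
2 = 2*1 + 0
Since gcd(47, 52) = 1, back-substitute to write 1 as a combination:
1 = 5 − 2·2
1 = −2·47 + 19·5
1 = 19·52 − 21·47
So 47·(-21) ≡ 1 (mod 52), and -21 ≡ 31 (mod 52).

31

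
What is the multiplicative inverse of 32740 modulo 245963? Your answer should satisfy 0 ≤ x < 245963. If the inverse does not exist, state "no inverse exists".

Apply the Euclidean algorithm to 245963 and 32740:
245963 = 7*32740 + 16783
32740 = 1*16783 + 15957
16783 = 1*15957 + 826
15957 = 19*826 + 263
826 = 3*263 + 37
263 = 7*37 + 4
37 = 9*4 + 1
4 = 4*1 + 0
gcd = 1, so the inverse exists. Back-substitute:
1 = 37 − 9·4
1 = −9·263 + 64·37
1 = 64·826 − 201·263
1 = −201·15957 + 3883·826
1 = 3883·16783 − 4084·15957
1 = −4084·32740 + 7967·16783
1 = 7967·245963 − 59853·32740
Hence 32740⁻¹ ≡ -59853 ≡ 186110 (mod 245963).

186110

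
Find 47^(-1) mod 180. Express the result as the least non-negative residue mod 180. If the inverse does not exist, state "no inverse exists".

Run Euclid on (180, 47):
180 = 3*47 + 39
47 = 1*39 + 8
39 = 4*8 + 7
8 = 1*7 + 1
7 = 7*1 + 0
Since gcd(47, 180) = 1, back-substitute to write 1 as a combination:
1 = 8 − 7
1 = −39 + 5·8
1 = 5·47 − 6·39
1 = −6·180 + 23·47
So 47·23 ≡ 1 (mod 180).

23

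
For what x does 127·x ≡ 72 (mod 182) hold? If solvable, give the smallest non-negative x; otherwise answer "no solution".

2

First find gcd(127, 182):
182 = 1·127 + 55
127 = 2·55 + 17
55 = 3·17 + 4
17 = 4·4 + 1
4 = 4·1 + 0
gcd = 1, so a unique solution mod 182 exists.
Back-substitute for the Bézout coefficients:
1 = 17 − 4·4
1 = −4·55 + 13·17
1 = 13·127 − 30·55
1 = −30·182 + 43·127
So 127·(43) ≡ 1 (mod 182), giving 127⁻¹ ≡ 43.
x ≡ 127⁻¹·72 ≡ 43·72 ≡ 2 (mod 182).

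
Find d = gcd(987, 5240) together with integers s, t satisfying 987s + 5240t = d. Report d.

1

Euclidean algorithm:
5240 = 5×987 + 305
987 = 3×305 + 72
305 = 4×72 + 17
72 = 4×17 + 4
17 = 4×4 + 1
4 = 4×1 + 0
gcd(987, 5240) = 1.
Working backward:
1 = 17 − 4·4
1 = −4·72 + 17·17
1 = 17·305 − 72·72
1 = −72·987 + 233·305
1 = 233·5240 − 1237·987
So 1 = (233)·5240 + (-1237)·987.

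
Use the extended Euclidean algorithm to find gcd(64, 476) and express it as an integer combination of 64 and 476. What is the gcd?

4

Repeated division:
476 = 7*64 + 28
64 = 2*28 + 8
28 = 3*8 + 4
8 = 2*4 + 0
gcd(64, 476) = 4.
Working backward:
4 = 28 − 3·8
4 = −3·64 + 7·28
4 = 7·476 − 52·64
So 4 = (7)·476 + (-52)·64.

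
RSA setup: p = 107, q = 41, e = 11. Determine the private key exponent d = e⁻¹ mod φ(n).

771

φ(n) = (p−1)(q−1) = 106·40 = 4240.
Need d with 11·d ≡ 1 (mod 4240). Apply the extended Euclidean algorithm:
4240 = 385*11 + 5
11 = 2*5 + 1
5 = 5*1 + 0
Back-substitute:
1 = 11 − 2·5
1 = −2·4240 + 771·11
So 11·771 ≡ 1 (mod 4240), hence d = 771.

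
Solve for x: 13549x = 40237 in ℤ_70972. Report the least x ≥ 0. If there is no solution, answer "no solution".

34313

First find gcd(13549, 70972):
70972 = 5·13549 + 3227
13549 = 4·3227 + 641
3227 = 5·641 + 22
641 = 29·22 + 3
22 = 7·3 + 1
3 = 3·1 + 0
gcd = 1, so a unique solution mod 70972 exists.
Back-substitute for the Bézout coefficients:
1 = 22 − 7·3
1 = −7·641 + 204·22
1 = 204·3227 − 1027·641
1 = −1027·13549 + 4312·3227
1 = 4312·70972 − 22587·13549
So 13549·(-22587) ≡ 1 (mod 70972), giving 13549⁻¹ ≡ 48385.
x ≡ 13549⁻¹·40237 ≡ 48385·40237 ≡ 34313 (mod 70972).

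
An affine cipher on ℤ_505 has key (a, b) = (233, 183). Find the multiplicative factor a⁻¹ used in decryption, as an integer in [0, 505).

gcd(505, 233) by repeated division:
505 = 2×233 + 39
233 = 5×39 + 38
39 = 1×38 + 1
38 = 38×1 + 0
The gcd is 1. Working backward:
1 = 39 − 38
1 = −233 + 6·39
1 = 6·505 − 13·233
So 233·(-13) ≡ 1 (mod 505), and -13 ≡ 492 (mod 505).

492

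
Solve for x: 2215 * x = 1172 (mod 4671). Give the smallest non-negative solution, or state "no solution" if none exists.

First find gcd(2215, 4671):
4671 = 2·2215 + 241
2215 = 9·241 + 46
241 = 5·46 + 11
46 = 4·11 + 2
11 = 5·2 + 1
2 = 2·1 + 0
gcd = 1, so a unique solution mod 4671 exists.
Back-substitute for the Bézout coefficients:
1 = 11 − 5·2
1 = −5·46 + 21·11
1 = 21·241 − 110·46
1 = −110·2215 + 1011·241
1 = 1011·4671 − 2132·2215
So 2215·(-2132) ≡ 1 (mod 4671), giving 2215⁻¹ ≡ 2539.
x ≡ 2215⁻¹·1172 ≡ 2539·1172 ≡ 281 (mod 4671).

281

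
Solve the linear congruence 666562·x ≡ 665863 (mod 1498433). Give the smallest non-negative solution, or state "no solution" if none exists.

First find gcd(666562, 1498433):
1498433 = 2·666562 + 165309
666562 = 4·165309 + 5326
165309 = 31·5326 + 203
5326 = 26·203 + 48
203 = 4·48 + 11
48 = 4·11 + 4
11 = 2·4 + 3
4 = 1·3 + 1
3 = 3·1 + 0
gcd = 1, so a unique solution mod 1498433 exists.
Back-substitute for the Bézout coefficients:
1 = 4 − 3
1 = −11 + 3·4
1 = 3·48 − 13·11
1 = −13·203 + 55·48
1 = 55·5326 − 1443·203
1 = −1443·165309 + 44788·5326
1 = 44788·666562 − 180595·165309
1 = −180595·1498433 + 405978·666562
So 666562·(405978) ≡ 1 (mod 1498433), giving 666562⁻¹ ≡ 405978.
x ≡ 666562⁻¹·665863 ≡ 405978·665863 ≡ 923649 (mod 1498433).

923649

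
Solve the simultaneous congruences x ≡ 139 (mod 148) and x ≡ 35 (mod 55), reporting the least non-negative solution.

Write x = 139 + 148·k. Then 148·k ≡ 35 − 139 ≡ 6 (mod 55).
Need 148⁻¹ mod 55. Extended Euclid on (55, 38):
55 = 1×38 + 17
38 = 2×17 + 4
17 = 4×4 + 1
4 = 4×1 + 0
Back-substitute:
1 = 17 − 4·4
1 = −4·38 + 9·17
1 = 9·55 − 13·38
148⁻¹ ≡ 42 (mod 55), so k ≡ 42·6 ≡ 32 (mod 55).
x = 139 + 148·32 = 4875.

4875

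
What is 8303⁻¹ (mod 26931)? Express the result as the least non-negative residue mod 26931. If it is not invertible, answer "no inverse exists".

Extended Euclidean algorithm:
26931 = 3×8303 + 2022
8303 = 4×2022 + 215
2022 = 9×215 + 87
215 = 2×87 + 41
87 = 2×41 + 5
41 = 8×5 + 1
5 = 5×1 + 0
Since gcd(8303, 26931) = 1, back-substitute to write 1 as a combination:
1 = 41 − 8·5
1 = −8·87 + 17·41
1 = 17·215 − 42·87
1 = −42·2022 + 395·215
1 = 395·8303 − 1622·2022
1 = −1622·26931 + 5261·8303
So 8303·5261 ≡ 1 (mod 26931).

5261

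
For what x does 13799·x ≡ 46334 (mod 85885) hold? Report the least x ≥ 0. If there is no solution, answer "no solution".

First find gcd(13799, 85885):
85885 = 6*13799 + 3091
13799 = 4*3091 + 1435
3091 = 2*1435 + 221
1435 = 6*221 + 109
221 = 2*109 + 3
109 = 36*3 + 1
3 = 3*1 + 0
gcd = 1, so a unique solution mod 85885 exists.
Back-substitute for the Bézout coefficients:
1 = 109 − 36·3
1 = −36·221 + 73·109
1 = 73·1435 − 474·221
1 = −474·3091 + 1021·1435
1 = 1021·13799 − 4558·3091
1 = −4558·85885 + 28369·13799
So 13799·(28369) ≡ 1 (mod 85885), giving 13799⁻¹ ≡ 28369.
x ≡ 13799⁻¹·46334 ≡ 28369·46334 ≡ 65206 (mod 85885).

65206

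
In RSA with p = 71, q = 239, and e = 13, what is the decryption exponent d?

14097

φ(n) = (p−1)(q−1) = 70·238 = 16660.
Need d with 13·d ≡ 1 (mod 16660). Apply the extended Euclidean algorithm:
16660 = 1281·13 + 7
13 = 1·7 + 6
7 = 1·6 + 1
6 = 6·1 + 0
Back-substitute:
1 = 7 − 6
1 = −13 + 2·7
1 = 2·16660 − 2563·13
So 13·(-2563) ≡ 1 (mod 16660), hence d ≡ -2563 ≡ 14097 (mod 16660).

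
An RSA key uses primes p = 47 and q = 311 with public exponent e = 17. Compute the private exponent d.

5033

φ(n) = (p−1)(q−1) = 46·310 = 14260.
Need d with 17·d ≡ 1 (mod 14260). Apply the extended Euclidean algorithm:
14260 = 838·17 + 14
17 = 1·14 + 3
14 = 4·3 + 2
3 = 1·2 + 1
2 = 2·1 + 0
Back-substitute:
1 = 3 − 2
1 = −14 + 5·3
1 = 5·17 − 6·14
1 = −6·14260 + 5033·17
So 17·5033 ≡ 1 (mod 14260), hence d = 5033.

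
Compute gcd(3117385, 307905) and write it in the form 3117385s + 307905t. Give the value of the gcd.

Euclidean algorithm:
3117385 = 10·307905 + 38335
307905 = 8·38335 + 1225
38335 = 31·1225 + 360
1225 = 3·360 + 145
360 = 2·145 + 70
145 = 2·70 + 5
70 = 14·5 + 0
gcd(3117385, 307905) = 5.
Express as a combination:
5 = 145 − 2·70
5 = −2·360 + 5·145
5 = 5·1225 − 17·360
5 = −17·38335 + 532·1225
5 = 532·307905 − 4273·38335
5 = −4273·3117385 + 43262·307905
So 5 = (-4273)·3117385 + (43262)·307905.

5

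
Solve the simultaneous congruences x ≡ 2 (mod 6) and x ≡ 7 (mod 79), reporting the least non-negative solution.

Write x = 2 + 6·k. Then 6·k ≡ 7 − 2 ≡ 5 (mod 79).
Need 6⁻¹ mod 79. Extended Euclid on (79, 6):
79 = 13·6 + 1
6 = 6·1 + 0
Back-substitute:
1 = 79 − 13·6
6⁻¹ ≡ 66 (mod 79), so k ≡ 66·5 ≡ 14 (mod 79).
x = 2 + 6·14 = 86.

86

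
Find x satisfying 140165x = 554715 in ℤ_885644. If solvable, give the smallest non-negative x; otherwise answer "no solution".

797251

First find gcd(140165, 885644):
885644 = 6·140165 + 44654
140165 = 3·44654 + 6203
44654 = 7·6203 + 1233
6203 = 5·1233 + 38
1233 = 32·38 + 17
38 = 2·17 + 4
17 = 4·4 + 1
4 = 4·1 + 0
gcd = 1, so a unique solution mod 885644 exists.
Back-substitute for the Bézout coefficients:
1 = 17 − 4·4
1 = −4·38 + 9·17
1 = 9·1233 − 292·38
1 = −292·6203 + 1469·1233
1 = 1469·44654 − 10575·6203
1 = −10575·140165 + 33194·44654
1 = 33194·885644 − 209739·140165
So 140165·(-209739) ≡ 1 (mod 885644), giving 140165⁻¹ ≡ 675905.
x ≡ 140165⁻¹·554715 ≡ 675905·554715 ≡ 797251 (mod 885644).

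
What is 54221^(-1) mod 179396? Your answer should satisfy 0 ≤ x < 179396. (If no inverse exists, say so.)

135729

Apply the Euclidean algorithm to 179396 and 54221:
179396 = 3×54221 + 16733
54221 = 3×16733 + 4022
16733 = 4×4022 + 645
4022 = 6×645 + 152
645 = 4×152 + 37
152 = 4×37 + 4
37 = 9×4 + 1
4 = 4×1 + 0
The gcd is 1. Working backward:
1 = 37 − 9·4
1 = −9·152 + 37·37
1 = 37·645 − 157·152
1 = −157·4022 + 979·645
1 = 979·16733 − 4073·4022
1 = −4073·54221 + 13198·16733
1 = 13198·179396 − 43667·54221
Hence 54221⁻¹ ≡ -43667 ≡ 135729 (mod 179396).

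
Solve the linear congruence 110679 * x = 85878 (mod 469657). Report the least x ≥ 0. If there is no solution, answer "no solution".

First find gcd(110679, 469657):
469657 = 4*110679 + 26941
110679 = 4*26941 + 2915
26941 = 9*2915 + 706
2915 = 4*706 + 91
706 = 7*91 + 69
91 = 1*69 + 22
69 = 3*22 + 3
22 = 7*3 + 1
3 = 3*1 + 0
gcd = 1, so a unique solution mod 469657 exists.
Back-substitute for the Bézout coefficients:
1 = 22 − 7·3
1 = −7·69 + 22·22
1 = 22·91 − 29·69
1 = −29·706 + 225·91
1 = 225·2915 − 929·706
1 = −929·26941 + 8586·2915
1 = 8586·110679 − 35273·26941
1 = −35273·469657 + 149678·110679
So 110679·(149678) ≡ 1 (mod 469657), giving 110679⁻¹ ≡ 149678.
x ≡ 110679⁻¹·85878 ≡ 149678·85878 ≡ 4851 (mod 469657).

4851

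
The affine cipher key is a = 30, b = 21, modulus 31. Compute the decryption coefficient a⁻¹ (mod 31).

Run Euclid on (31, 30):
31 = 1*30 + 1
30 = 30*1 + 0
Since gcd(30, 31) = 1, back-substitute to write 1 as a combination:
1 = 31 − 30
Thus 30·(-1) ≡ 1 (mod 31); reducing, -1 mod 31 = 30.

30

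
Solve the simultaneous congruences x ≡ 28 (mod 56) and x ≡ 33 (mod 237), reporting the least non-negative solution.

Write x = 28 + 56·k. Then 56·k ≡ 33 − 28 ≡ 5 (mod 237).
Need 56⁻¹ mod 237. Extended Euclid on (237, 56):
237 = 4*56 + 13
56 = 4*13 + 4
13 = 3*4 + 1
4 = 4*1 + 0
Back-substitute:
1 = 13 − 3·4
1 = −3·56 + 13·13
1 = 13·237 − 55·56
56⁻¹ ≡ 182 (mod 237), so k ≡ 182·5 ≡ 199 (mod 237).
x = 28 + 56·199 = 11172.

11172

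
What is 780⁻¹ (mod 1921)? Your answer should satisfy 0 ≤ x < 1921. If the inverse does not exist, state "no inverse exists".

1623

Run Euclid on (1921, 780):
1921 = 2×780 + 361
780 = 2×361 + 58
361 = 6×58 + 13
58 = 4×13 + 6
13 = 2×6 + 1
6 = 6×1 + 0
Since gcd(780, 1921) = 1, back-substitute to write 1 as a combination:
1 = 13 − 2·6
1 = −2·58 + 9·13
1 = 9·361 − 56·58
1 = −56·780 + 121·361
1 = 121·1921 − 298·780
So 780·(-298) ≡ 1 (mod 1921), and -298 ≡ 1623 (mod 1921).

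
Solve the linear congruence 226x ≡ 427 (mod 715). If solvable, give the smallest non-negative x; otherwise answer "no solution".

First find gcd(226, 715):
715 = 3*226 + 37
226 = 6*37 + 4
37 = 9*4 + 1
4 = 4*1 + 0
gcd = 1, so a unique solution mod 715 exists.
Back-substitute for the Bézout coefficients:
1 = 37 − 9·4
1 = −9·226 + 55·37
1 = 55·715 − 174·226
So 226·(-174) ≡ 1 (mod 715), giving 226⁻¹ ≡ 541.
x ≡ 226⁻¹·427 ≡ 541·427 ≡ 62 (mod 715).

62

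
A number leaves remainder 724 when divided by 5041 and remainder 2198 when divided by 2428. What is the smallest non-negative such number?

9104770

Write x = 724 + 5041·k. Then 5041·k ≡ 2198 − 724 ≡ 1474 (mod 2428).
Need 5041⁻¹ mod 2428. Extended Euclid on (2428, 185):
2428 = 13·185 + 23
185 = 8·23 + 1
23 = 23·1 + 0
Back-substitute:
1 = 185 − 8·23
1 = −8·2428 + 105·185
5041⁻¹ ≡ 105 (mod 2428), so k ≡ 105·1474 ≡ 1806 (mod 2428).
x = 724 + 5041·1806 = 9104770.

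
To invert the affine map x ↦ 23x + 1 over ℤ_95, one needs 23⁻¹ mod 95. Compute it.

62

Apply the Euclidean algorithm to 95 and 23:
95 = 4×23 + 3
23 = 7×3 + 2
3 = 1×2 + 1
2 = 2×1 + 0
Since gcd(23, 95) = 1, back-substitute to write 1 as a combination:
1 = 3 − 2
1 = −23 + 8·3
1 = 8·95 − 33·23
Thus 23·(-33) ≡ 1 (mod 95); reducing, -33 mod 95 = 62.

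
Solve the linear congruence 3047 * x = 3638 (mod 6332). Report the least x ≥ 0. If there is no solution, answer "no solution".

First find gcd(3047, 6332):
6332 = 2*3047 + 238
3047 = 12*238 + 191
238 = 1*191 + 47
191 = 4*47 + 3
47 = 15*3 + 2
3 = 1*2 + 1
2 = 2*1 + 0
gcd = 1, so a unique solution mod 6332 exists.
Back-substitute for the Bézout coefficients:
1 = 3 − 2
1 = −47 + 16·3
1 = 16·191 − 65·47
1 = −65·238 + 81·191
1 = 81·3047 − 1037·238
1 = −1037·6332 + 2155·3047
So 3047·(2155) ≡ 1 (mod 6332), giving 3047⁻¹ ≡ 2155.
x ≡ 3047⁻¹·3638 ≡ 2155·3638 ≡ 874 (mod 6332).

874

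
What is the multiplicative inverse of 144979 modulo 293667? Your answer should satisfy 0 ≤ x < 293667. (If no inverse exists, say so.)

Extended Euclidean algorithm:
293667 = 2×144979 + 3709
144979 = 39×3709 + 328
3709 = 11×328 + 101
328 = 3×101 + 25
101 = 4×25 + 1
25 = 25×1 + 0
The gcd is 1. Working backward:
1 = 101 − 4·25
1 = −4·328 + 13·101
1 = 13·3709 − 147·328
1 = −147·144979 + 5746·3709
1 = 5746·293667 − 11639·144979
Thus 144979·(-11639) ≡ 1 (mod 293667); reducing, -11639 mod 293667 = 282028.

282028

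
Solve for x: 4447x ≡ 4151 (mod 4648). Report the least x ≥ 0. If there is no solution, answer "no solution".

First find gcd(4447, 4648):
4648 = 1*4447 + 201
4447 = 22*201 + 25
201 = 8*25 + 1
25 = 25*1 + 0
gcd = 1, so a unique solution mod 4648 exists.
Back-substitute for the Bézout coefficients:
1 = 201 − 8·25
1 = −8·4447 + 177·201
1 = 177·4648 − 185·4447
So 4447·(-185) ≡ 1 (mod 4648), giving 4447⁻¹ ≡ 4463.
x ≡ 4447⁻¹·4151 ≡ 4463·4151 ≡ 3633 (mod 4648).

3633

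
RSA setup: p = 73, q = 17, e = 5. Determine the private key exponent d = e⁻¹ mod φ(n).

461

φ(n) = (p−1)(q−1) = 72·16 = 1152.
Need d with 5·d ≡ 1 (mod 1152). Apply the extended Euclidean algorithm:
1152 = 230×5 + 2
5 = 2×2 + 1
2 = 2×1 + 0
Back-substitute:
1 = 5 − 2·2
1 = −2·1152 + 461·5
So 5·461 ≡ 1 (mod 1152), hence d = 461.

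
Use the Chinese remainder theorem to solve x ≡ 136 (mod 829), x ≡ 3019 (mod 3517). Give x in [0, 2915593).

692351

Write x = 136 + 829·k. Then 829·k ≡ 3019 − 136 ≡ 2883 (mod 3517).
Need 829⁻¹ mod 3517. Extended Euclid on (3517, 829):
3517 = 4·829 + 201
829 = 4·201 + 25
201 = 8·25 + 1
25 = 25·1 + 0
Back-substitute:
1 = 201 − 8·25
1 = −8·829 + 33·201
1 = 33·3517 − 140·829
829⁻¹ ≡ 3377 (mod 3517), so k ≡ 3377·2883 ≡ 835 (mod 3517).
x = 136 + 829·835 = 692351.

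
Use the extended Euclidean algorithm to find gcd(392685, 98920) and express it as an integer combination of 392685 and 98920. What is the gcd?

Apply Euclid's algorithm to 392685 and 98920:
392685 = 3*98920 + 95925
98920 = 1*95925 + 2995
95925 = 32*2995 + 85
2995 = 35*85 + 20
85 = 4*20 + 5
20 = 4*5 + 0
gcd(392685, 98920) = 5.
Working backward:
5 = 85 − 4·20
5 = −4·2995 + 141·85
5 = 141·95925 − 4516·2995
5 = −4516·98920 + 4657·95925
5 = 4657·392685 − 18487·98920
So 5 = (4657)·392685 + (-18487)·98920.

5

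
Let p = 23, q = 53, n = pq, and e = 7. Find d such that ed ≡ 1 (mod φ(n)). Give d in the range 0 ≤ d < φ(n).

φ(n) = (p−1)(q−1) = 22·52 = 1144.
Need d with 7·d ≡ 1 (mod 1144). Apply the extended Euclidean algorithm:
1144 = 163×7 + 3
7 = 2×3 + 1
3 = 3×1 + 0
Back-substitute:
1 = 7 − 2·3
1 = −2·1144 + 327·7
So 7·327 ≡ 1 (mod 1144), hence d = 327.

327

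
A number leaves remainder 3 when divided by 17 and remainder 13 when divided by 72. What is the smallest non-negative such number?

445

Write x = 3 + 17·k. Then 17·k ≡ 13 − 3 ≡ 10 (mod 72).
Need 17⁻¹ mod 72. Extended Euclid on (72, 17):
72 = 4×17 + 4
17 = 4×4 + 1
4 = 4×1 + 0
Back-substitute:
1 = 17 − 4·4
1 = −4·72 + 17·17
17⁻¹ ≡ 17 (mod 72), so k ≡ 17·10 ≡ 26 (mod 72).
x = 3 + 17·26 = 445.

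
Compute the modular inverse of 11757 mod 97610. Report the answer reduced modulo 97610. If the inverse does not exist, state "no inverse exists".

Apply the Euclidean algorithm to 97610 and 11757:
97610 = 8·11757 + 3554
11757 = 3·3554 + 1095
3554 = 3·1095 + 269
1095 = 4·269 + 19
269 = 14·19 + 3
19 = 6·3 + 1
3 = 3·1 + 0
gcd = 1, so the inverse exists. Back-substitute:
1 = 19 − 6·3
1 = −6·269 + 85·19
1 = 85·1095 − 346·269
1 = −346·3554 + 1123·1095
1 = 1123·11757 − 3715·3554
1 = −3715·97610 + 30843·11757
So 11757·30843 ≡ 1 (mod 97610).

30843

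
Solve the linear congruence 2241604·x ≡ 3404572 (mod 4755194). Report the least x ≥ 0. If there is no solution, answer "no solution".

1848949

First find gcd(2241604, 4755194):
4755194 = 2×2241604 + 271986
2241604 = 8×271986 + 65716
271986 = 4×65716 + 9122
65716 = 7×9122 + 1862
9122 = 4×1862 + 1674
1862 = 1×1674 + 188
1674 = 8×188 + 170
188 = 1×170 + 18
170 = 9×18 + 8
18 = 2×8 + 2
8 = 4×2 + 0
gcd = 2 and 2 | 3404572, so solutions exist. Divide through by 2: 1120802x ≡ 1702286 (mod 2377597).
Now find 1120802⁻¹ mod 2377597:
2377597 = 2*1120802 + 135993
1120802 = 8*135993 + 32858
135993 = 4*32858 + 4561
32858 = 7*4561 + 931
4561 = 4*931 + 837
931 = 1*837 + 94
837 = 8*94 + 85
94 = 1*85 + 9
85 = 9*9 + 4
9 = 2*4 + 1
4 = 4*1 + 0
Back-substitute:
1 = 9 − 2·4
1 = −2·85 + 19·9
1 = 19·94 − 21·85
1 = −21·837 + 187·94
1 = 187·931 − 208·837
1 = −208·4561 + 1019·931
1 = 1019·32858 − 7341·4561
1 = −7341·135993 + 30383·32858
1 = 30383·1120802 − 250405·135993
1 = −250405·2377597 + 531193·1120802
So 1120802⁻¹ ≡ 531193 (mod 2377597).
Then x ≡ 531193·1702286 ≡ 1848949 (mod 2377597); the smallest non-negative solution is x = 1848949.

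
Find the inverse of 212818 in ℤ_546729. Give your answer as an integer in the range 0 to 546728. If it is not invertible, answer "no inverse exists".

Extended Euclidean algorithm:
546729 = 2*212818 + 121093
212818 = 1*121093 + 91725
121093 = 1*91725 + 29368
91725 = 3*29368 + 3621
29368 = 8*3621 + 400
3621 = 9*400 + 21
400 = 19*21 + 1
21 = 21*1 + 0
Since gcd(212818, 546729) = 1, back-substitute to write 1 as a combination:
1 = 400 − 19·21
1 = −19·3621 + 172·400
1 = 172·29368 − 1395·3621
1 = −1395·91725 + 4357·29368
1 = 4357·121093 − 5752·91725
1 = −5752·212818 + 10109·121093
1 = 10109·546729 − 25970·212818
Hence 212818⁻¹ ≡ -25970 ≡ 520759 (mod 546729).

520759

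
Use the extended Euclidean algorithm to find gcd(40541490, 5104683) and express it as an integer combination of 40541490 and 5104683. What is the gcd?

9

Apply Euclid's algorithm to 40541490 and 5104683:
40541490 = 7·5104683 + 4808709
5104683 = 1·4808709 + 295974
4808709 = 16·295974 + 73125
295974 = 4·73125 + 3474
73125 = 21·3474 + 171
3474 = 20·171 + 54
171 = 3·54 + 9
54 = 6·9 + 0
gcd(40541490, 5104683) = 9.
Working backward:
9 = 171 − 3·54
9 = −3·3474 + 61·171
9 = 61·73125 − 1284·3474
9 = −1284·295974 + 5197·73125
9 = 5197·4808709 − 84436·295974
9 = −84436·5104683 + 89633·4808709
9 = 89633·40541490 − 711867·5104683
So 9 = (89633)·40541490 + (-711867)·5104683.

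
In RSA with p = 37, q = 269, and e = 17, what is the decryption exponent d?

8513

φ(n) = (p−1)(q−1) = 36·268 = 9648.
Need d with 17·d ≡ 1 (mod 9648). Apply the extended Euclidean algorithm:
9648 = 567*17 + 9
17 = 1*9 + 8
9 = 1*8 + 1
8 = 8*1 + 0
Back-substitute:
1 = 9 − 8
1 = −17 + 2·9
1 = 2·9648 − 1135·17
So 17·(-1135) ≡ 1 (mod 9648), hence d ≡ -1135 ≡ 8513 (mod 9648).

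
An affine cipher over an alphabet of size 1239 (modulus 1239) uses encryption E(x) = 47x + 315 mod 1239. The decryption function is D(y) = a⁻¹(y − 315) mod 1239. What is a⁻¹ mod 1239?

290

Run Euclid on (1239, 47):
1239 = 26·47 + 17
47 = 2·17 + 13
17 = 1·13 + 4
13 = 3·4 + 1
4 = 4·1 + 0
gcd = 1, so the inverse exists. Back-substitute:
1 = 13 − 3·4
1 = −3·17 + 4·13
1 = 4·47 − 11·17
1 = −11·1239 + 290·47
So 47·290 ≡ 1 (mod 1239).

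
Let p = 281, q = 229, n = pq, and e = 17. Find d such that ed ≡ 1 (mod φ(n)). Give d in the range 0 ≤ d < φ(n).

φ(n) = (p−1)(q−1) = 280·228 = 63840.
Need d with 17·d ≡ 1 (mod 63840). Apply the extended Euclidean algorithm:
63840 = 3755*17 + 5
17 = 3*5 + 2
5 = 2*2 + 1
2 = 2*1 + 0
Back-substitute:
1 = 5 − 2·2
1 = −2·17 + 7·5
1 = 7·63840 − 26287·17
So 17·(-26287) ≡ 1 (mod 63840), hence d ≡ -26287 ≡ 37553 (mod 63840).

37553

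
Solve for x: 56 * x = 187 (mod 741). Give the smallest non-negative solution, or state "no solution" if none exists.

First find gcd(56, 741):
741 = 13*56 + 13
56 = 4*13 + 4
13 = 3*4 + 1
4 = 4*1 + 0
gcd = 1, so a unique solution mod 741 exists.
Back-substitute for the Bézout coefficients:
1 = 13 − 3·4
1 = −3·56 + 13·13
1 = 13·741 − 172·56
So 56·(-172) ≡ 1 (mod 741), giving 56⁻¹ ≡ 569.
x ≡ 56⁻¹·187 ≡ 569·187 ≡ 440 (mod 741).

440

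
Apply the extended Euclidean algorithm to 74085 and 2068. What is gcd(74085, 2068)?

11

Euclidean algorithm:
74085 = 35·2068 + 1705
2068 = 1·1705 + 363
1705 = 4·363 + 253
363 = 1·253 + 110
253 = 2·110 + 33
110 = 3·33 + 11
33 = 3·11 + 0
gcd(74085, 2068) = 11.
Express as a combination:
11 = 110 − 3·33
11 = −3·253 + 7·110
11 = 7·363 − 10·253
11 = −10·1705 + 47·363
11 = 47·2068 − 57·1705
11 = −57·74085 + 2042·2068
So 11 = (-57)·74085 + (2042)·2068.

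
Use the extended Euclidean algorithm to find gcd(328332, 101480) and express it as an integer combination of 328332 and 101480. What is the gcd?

4

Repeated division:
328332 = 3*101480 + 23892
101480 = 4*23892 + 5912
23892 = 4*5912 + 244
5912 = 24*244 + 56
244 = 4*56 + 20
56 = 2*20 + 16
20 = 1*16 + 4
16 = 4*4 + 0
gcd(328332, 101480) = 4.
Back-substituting:
4 = 20 − 16
4 = −56 + 3·20
4 = 3·244 − 13·56
4 = −13·5912 + 315·244
4 = 315·23892 − 1273·5912
4 = −1273·101480 + 5407·23892
4 = 5407·328332 − 17494·101480
So 4 = (5407)·328332 + (-17494)·101480.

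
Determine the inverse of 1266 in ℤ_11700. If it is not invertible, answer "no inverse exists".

no inverse exists

Compute gcd(1266, 11700):
11700 = 9·1266 + 306
1266 = 4·306 + 42
306 = 7·42 + 12
42 = 3·12 + 6
12 = 2·6 + 0
Since gcd = 6 > 1, 1266 is not a unit mod 11700.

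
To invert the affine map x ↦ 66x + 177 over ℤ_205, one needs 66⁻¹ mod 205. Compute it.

Extended Euclidean algorithm:
205 = 3*66 + 7
66 = 9*7 + 3
7 = 2*3 + 1
3 = 3*1 + 0
gcd = 1, so the inverse exists. Back-substitute:
1 = 7 − 2·3
1 = −2·66 + 19·7
1 = 19·205 − 59·66
Hence 66⁻¹ ≡ -59 ≡ 146 (mod 205).

146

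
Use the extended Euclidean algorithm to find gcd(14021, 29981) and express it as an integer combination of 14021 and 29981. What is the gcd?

7

Euclidean algorithm:
29981 = 2·14021 + 1939
14021 = 7·1939 + 448
1939 = 4·448 + 147
448 = 3·147 + 7
147 = 21·7 + 0
gcd(14021, 29981) = 7.
Express as a combination:
7 = 448 − 3·147
7 = −3·1939 + 13·448
7 = 13·14021 − 94·1939
7 = −94·29981 + 201·14021
So 7 = (-94)·29981 + (201)·14021.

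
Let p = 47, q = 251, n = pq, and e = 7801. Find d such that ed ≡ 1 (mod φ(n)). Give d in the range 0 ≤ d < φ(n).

10701

φ(n) = (p−1)(q−1) = 46·250 = 11500.
Need d with 7801·d ≡ 1 (mod 11500). Apply the extended Euclidean algorithm:
11500 = 1*7801 + 3699
7801 = 2*3699 + 403
3699 = 9*403 + 72
403 = 5*72 + 43
72 = 1*43 + 29
43 = 1*29 + 14
29 = 2*14 + 1
14 = 14*1 + 0
Back-substitute:
1 = 29 − 2·14
1 = −2·43 + 3·29
1 = 3·72 − 5·43
1 = −5·403 + 28·72
1 = 28·3699 − 257·403
1 = −257·7801 + 542·3699
1 = 542·11500 − 799·7801
So 7801·(-799) ≡ 1 (mod 11500), hence d ≡ -799 ≡ 10701 (mod 11500).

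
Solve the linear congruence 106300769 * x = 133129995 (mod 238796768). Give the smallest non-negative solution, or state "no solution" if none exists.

21047787

First find gcd(106300769, 238796768):
238796768 = 2*106300769 + 26195230
106300769 = 4*26195230 + 1519849
26195230 = 17*1519849 + 357797
1519849 = 4*357797 + 88661
357797 = 4*88661 + 3153
88661 = 28*3153 + 377
3153 = 8*377 + 137
377 = 2*137 + 103
137 = 1*103 + 34
103 = 3*34 + 1
34 = 34*1 + 0
gcd = 1, so a unique solution mod 238796768 exists.
Back-substitute for the Bézout coefficients:
1 = 103 − 3·34
1 = −3·137 + 4·103
1 = 4·377 − 11·137
1 = −11·3153 + 92·377
1 = 92·88661 − 2587·3153
1 = −2587·357797 + 10440·88661
1 = 10440·1519849 − 44347·357797
1 = −44347·26195230 + 764339·1519849
1 = 764339·106300769 − 3101703·26195230
1 = −3101703·238796768 + 6967745·106300769
So 106300769·(6967745) ≡ 1 (mod 238796768), giving 106300769⁻¹ ≡ 6967745.
x ≡ 106300769⁻¹·133129995 ≡ 6967745·133129995 ≡ 21047787 (mod 238796768).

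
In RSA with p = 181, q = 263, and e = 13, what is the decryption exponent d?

36277

φ(n) = (p−1)(q−1) = 180·262 = 47160.
Need d with 13·d ≡ 1 (mod 47160). Apply the extended Euclidean algorithm:
47160 = 3627*13 + 9
13 = 1*9 + 4
9 = 2*4 + 1
4 = 4*1 + 0
Back-substitute:
1 = 9 − 2·4
1 = −2·13 + 3·9
1 = 3·47160 − 10883·13
So 13·(-10883) ≡ 1 (mod 47160), hence d ≡ -10883 ≡ 36277 (mod 47160).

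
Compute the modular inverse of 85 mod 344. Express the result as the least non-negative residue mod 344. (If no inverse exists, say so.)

85

gcd(344, 85) by repeated division:
344 = 4*85 + 4
85 = 21*4 + 1
4 = 4*1 + 0
The gcd is 1. Working backward:
1 = 85 − 21·4
1 = −21·344 + 85·85
So 85·85 ≡ 1 (mod 344).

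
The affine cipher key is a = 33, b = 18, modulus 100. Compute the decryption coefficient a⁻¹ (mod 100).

97

Extended Euclidean algorithm:
100 = 3·33 + 1
33 = 33·1 + 0
Since gcd(33, 100) = 1, back-substitute to write 1 as a combination:
1 = 100 − 3·33
Thus 33·(-3) ≡ 1 (mod 100); reducing, -3 mod 100 = 97.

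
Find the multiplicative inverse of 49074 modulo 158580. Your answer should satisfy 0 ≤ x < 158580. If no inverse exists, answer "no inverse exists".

Euclidean algorithm on 158580, 49074:
158580 = 3×49074 + 11358
49074 = 4×11358 + 3642
11358 = 3×3642 + 432
3642 = 8×432 + 186
432 = 2×186 + 60
186 = 3×60 + 6
60 = 10×6 + 0
gcd(49074, 158580) = 6 ≠ 1, so 49074 has no multiplicative inverse modulo 158580.

no inverse exists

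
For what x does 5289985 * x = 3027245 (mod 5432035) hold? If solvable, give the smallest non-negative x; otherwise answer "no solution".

155502

First find gcd(5289985, 5432035):
5432035 = 1·5289985 + 142050
5289985 = 37·142050 + 34135
142050 = 4·34135 + 5510
34135 = 6·5510 + 1075
5510 = 5·1075 + 135
1075 = 7·135 + 130
135 = 1·130 + 5
130 = 26·5 + 0
gcd = 5 and 5 | 3027245, so solutions exist. Divide through by 5: 1057997x ≡ 605449 (mod 1086407).
Now find 1057997⁻¹ mod 1086407:
1086407 = 1*1057997 + 28410
1057997 = 37*28410 + 6827
28410 = 4*6827 + 1102
6827 = 6*1102 + 215
1102 = 5*215 + 27
215 = 7*27 + 26
27 = 1*26 + 1
26 = 26*1 + 0
Back-substitute:
1 = 27 − 26
1 = −215 + 8·27
1 = 8·1102 − 41·215
1 = −41·6827 + 254·1102
1 = 254·28410 − 1057·6827
1 = −1057·1057997 + 39363·28410
1 = 39363·1086407 − 40420·1057997
So 1057997·(-40420) ≡ 1 (mod 1086407), i.e. 1057997⁻¹ ≡ 1045987.
Then x ≡ 1045987·605449 ≡ 155502 (mod 1086407); the smallest non-negative solution is x = 155502.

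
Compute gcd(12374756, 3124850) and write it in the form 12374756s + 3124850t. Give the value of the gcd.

2

Apply Euclid's algorithm to 12374756 and 3124850:
12374756 = 3*3124850 + 3000206
3124850 = 1*3000206 + 124644
3000206 = 24*124644 + 8750
124644 = 14*8750 + 2144
8750 = 4*2144 + 174
2144 = 12*174 + 56
174 = 3*56 + 6
56 = 9*6 + 2
6 = 3*2 + 0
gcd(12374756, 3124850) = 2.
Back-substituting:
2 = 56 − 9·6
2 = −9·174 + 28·56
2 = 28·2144 − 345·174
2 = −345·8750 + 1408·2144
2 = 1408·124644 − 20057·8750
2 = −20057·3000206 + 482776·124644
2 = 482776·3124850 − 502833·3000206
2 = −502833·12374756 + 1991275·3124850
So 2 = (-502833)·12374756 + (1991275)·3124850.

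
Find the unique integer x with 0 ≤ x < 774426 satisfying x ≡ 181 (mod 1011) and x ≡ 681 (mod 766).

Write x = 181 + 1011·k. Then 1011·k ≡ 681 − 181 ≡ 500 (mod 766).
Need 1011⁻¹ mod 766. Extended Euclid on (766, 245):
766 = 3·245 + 31
245 = 7·31 + 28
31 = 1·28 + 3
28 = 9·3 + 1
3 = 3·1 + 0
Back-substitute:
1 = 28 − 9·3
1 = −9·31 + 10·28
1 = 10·245 − 79·31
1 = −79·766 + 247·245
1011⁻¹ ≡ 247 (mod 766), so k ≡ 247·500 ≡ 174 (mod 766).
x = 181 + 1011·174 = 176095.

176095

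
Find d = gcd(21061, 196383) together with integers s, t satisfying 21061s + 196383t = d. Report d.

1

Euclidean algorithm:
196383 = 9·21061 + 6834
21061 = 3·6834 + 559
6834 = 12·559 + 126
559 = 4·126 + 55
126 = 2·55 + 16
55 = 3·16 + 7
16 = 2·7 + 2
7 = 3·2 + 1
2 = 2·1 + 0
gcd(21061, 196383) = 1.
Express as a combination:
1 = 7 − 3·2
1 = −3·16 + 7·7
1 = 7·55 − 24·16
1 = −24·126 + 55·55
1 = 55·559 − 244·126
1 = −244·6834 + 2983·559
1 = 2983·21061 − 9193·6834
1 = −9193·196383 + 85720·21061
So 1 = (-9193)·196383 + (85720)·21061.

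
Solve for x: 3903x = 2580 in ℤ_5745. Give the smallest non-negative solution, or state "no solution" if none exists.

560

First find gcd(3903, 5745):
5745 = 1·3903 + 1842
3903 = 2·1842 + 219
1842 = 8·219 + 90
219 = 2·90 + 39
90 = 2·39 + 12
39 = 3·12 + 3
12 = 4·3 + 0
gcd = 3 and 3 | 2580, so solutions exist. Divide through by 3: 1301x ≡ 860 (mod 1915).
Now find 1301⁻¹ mod 1915:
1915 = 1·1301 + 614
1301 = 2·614 + 73
614 = 8·73 + 30
73 = 2·30 + 13
30 = 2·13 + 4
13 = 3·4 + 1
4 = 4·1 + 0
Back-substitute:
1 = 13 − 3·4
1 = −3·30 + 7·13
1 = 7·73 − 17·30
1 = −17·614 + 143·73
1 = 143·1301 − 303·614
1 = −303·1915 + 446·1301
So 1301⁻¹ ≡ 446 (mod 1915).
Then x ≡ 446·860 ≡ 560 (mod 1915); the smallest non-negative solution is x = 560.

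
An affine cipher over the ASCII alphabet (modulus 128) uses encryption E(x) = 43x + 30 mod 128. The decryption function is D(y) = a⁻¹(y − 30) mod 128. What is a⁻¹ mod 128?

3

Extended Euclidean algorithm:
128 = 2*43 + 42
43 = 1*42 + 1
42 = 42*1 + 0
gcd = 1, so the inverse exists. Back-substitute:
1 = 43 − 42
1 = −128 + 3·43
So 43·3 ≡ 1 (mod 128).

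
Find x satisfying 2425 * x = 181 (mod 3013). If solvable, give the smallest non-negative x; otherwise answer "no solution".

1911

First find gcd(2425, 3013):
3013 = 1*2425 + 588
2425 = 4*588 + 73
588 = 8*73 + 4
73 = 18*4 + 1
4 = 4*1 + 0
gcd = 1, so a unique solution mod 3013 exists.
Back-substitute for the Bézout coefficients:
1 = 73 − 18·4
1 = −18·588 + 145·73
1 = 145·2425 − 598·588
1 = −598·3013 + 743·2425
So 2425·(743) ≡ 1 (mod 3013), giving 2425⁻¹ ≡ 743.
x ≡ 2425⁻¹·181 ≡ 743·181 ≡ 1911 (mod 3013).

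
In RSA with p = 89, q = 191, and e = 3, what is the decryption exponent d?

φ(n) = (p−1)(q−1) = 88·190 = 16720.
Need d with 3·d ≡ 1 (mod 16720). Apply the extended Euclidean algorithm:
16720 = 5573*3 + 1
3 = 3*1 + 0
Back-substitute:
1 = 16720 − 5573·3
So 3·(-5573) ≡ 1 (mod 16720), hence d ≡ -5573 ≡ 11147 (mod 16720).

11147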